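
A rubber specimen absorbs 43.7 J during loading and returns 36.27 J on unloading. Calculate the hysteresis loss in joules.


Hysteresis loss = loading - unloading
= 43.7 - 36.27
= 7.43 J

7.43 J


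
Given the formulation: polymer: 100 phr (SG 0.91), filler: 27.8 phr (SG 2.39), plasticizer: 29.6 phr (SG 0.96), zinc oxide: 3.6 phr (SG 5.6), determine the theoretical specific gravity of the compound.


Sum of weights = 161.0
Volume contributions:
  polymer: 100/0.91 = 109.8901
  filler: 27.8/2.39 = 11.6318
  plasticizer: 29.6/0.96 = 30.8333
  zinc oxide: 3.6/5.6 = 0.6429
Sum of volumes = 152.9981
SG = 161.0 / 152.9981 = 1.052

SG = 1.052


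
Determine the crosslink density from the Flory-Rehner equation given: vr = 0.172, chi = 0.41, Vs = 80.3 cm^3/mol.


ln(1 - vr) = ln(1 - 0.172) = -0.1887
Numerator = -((-0.1887) + 0.172 + 0.41 * 0.172^2) = 0.0046
Denominator = 80.3 * (0.172^(1/3) - 0.172/2) = 37.7514
nu = 0.0046 / 37.7514 = 1.2219e-04 mol/cm^3

1.2219e-04 mol/cm^3


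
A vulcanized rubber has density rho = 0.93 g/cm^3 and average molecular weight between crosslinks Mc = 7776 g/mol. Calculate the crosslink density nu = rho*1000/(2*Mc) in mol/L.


nu = rho * 1000 / (2 * Mc)
nu = 0.93 * 1000 / (2 * 7776)
nu = 930.0 / 15552
nu = 0.0598 mol/L

0.0598 mol/L


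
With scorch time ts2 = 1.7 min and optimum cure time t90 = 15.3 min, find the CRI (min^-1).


CRI = 100 / (t90 - ts2)
= 100 / (15.3 - 1.7)
= 100 / 13.6
= 7.35 min^-1

7.35 min^-1


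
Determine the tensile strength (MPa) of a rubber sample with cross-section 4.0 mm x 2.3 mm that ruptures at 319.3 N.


Area = width * thickness = 4.0 * 2.3 = 9.2 mm^2
TS = force / area = 319.3 / 9.2 = 34.71 MPa

34.71 MPa


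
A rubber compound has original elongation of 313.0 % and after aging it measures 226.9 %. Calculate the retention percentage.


Retention = aged / original * 100
= 226.9 / 313.0 * 100
= 72.5%

72.5%


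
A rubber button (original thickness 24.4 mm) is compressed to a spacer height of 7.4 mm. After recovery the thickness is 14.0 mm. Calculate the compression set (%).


CS = (t0 - recovered) / (t0 - ts) * 100
= (24.4 - 14.0) / (24.4 - 7.4) * 100
= 10.4 / 17.0 * 100
= 61.2%

61.2%


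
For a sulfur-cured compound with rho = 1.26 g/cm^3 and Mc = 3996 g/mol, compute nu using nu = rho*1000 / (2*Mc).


nu = rho * 1000 / (2 * Mc)
nu = 1.26 * 1000 / (2 * 3996)
nu = 1260.0 / 7992
nu = 0.1577 mol/L

0.1577 mol/L


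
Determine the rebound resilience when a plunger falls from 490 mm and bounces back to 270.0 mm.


Resilience = h_rebound / h_drop * 100
= 270.0 / 490 * 100
= 55.1%

55.1%


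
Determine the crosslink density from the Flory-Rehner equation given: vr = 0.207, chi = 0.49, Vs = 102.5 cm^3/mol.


ln(1 - vr) = ln(1 - 0.207) = -0.2319
Numerator = -((-0.2319) + 0.207 + 0.49 * 0.207^2) = 0.0039
Denominator = 102.5 * (0.207^(1/3) - 0.207/2) = 50.0249
nu = 0.0039 / 50.0249 = 7.8682e-05 mol/cm^3

7.8682e-05 mol/cm^3


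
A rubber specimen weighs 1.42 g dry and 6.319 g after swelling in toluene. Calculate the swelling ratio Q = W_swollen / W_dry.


Q = W_swollen / W_dry
Q = 6.319 / 1.42
Q = 4.45

Q = 4.45


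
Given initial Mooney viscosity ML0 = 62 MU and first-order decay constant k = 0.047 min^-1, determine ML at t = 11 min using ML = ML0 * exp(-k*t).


ML = ML0 * exp(-k * t)
ML = 62 * exp(-0.047 * 11)
ML = 62 * 0.5963
ML = 36.97 MU

36.97 MU


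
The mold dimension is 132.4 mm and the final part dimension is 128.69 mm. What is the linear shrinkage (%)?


Shrinkage = (mold - part) / mold * 100
= (132.4 - 128.69) / 132.4 * 100
= 3.71 / 132.4 * 100
= 2.8%

2.8%


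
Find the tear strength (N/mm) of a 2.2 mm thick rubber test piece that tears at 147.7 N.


Tear strength = force / thickness
= 147.7 / 2.2
= 67.14 N/mm

67.14 N/mm


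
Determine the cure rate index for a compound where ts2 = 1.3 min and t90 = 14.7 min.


CRI = 100 / (t90 - ts2)
= 100 / (14.7 - 1.3)
= 100 / 13.4
= 7.46 min^-1

7.46 min^-1


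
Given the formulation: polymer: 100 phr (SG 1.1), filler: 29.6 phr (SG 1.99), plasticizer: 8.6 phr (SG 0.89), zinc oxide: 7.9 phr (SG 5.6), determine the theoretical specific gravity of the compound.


Sum of weights = 146.1
Volume contributions:
  polymer: 100/1.1 = 90.9091
  filler: 29.6/1.99 = 14.8744
  plasticizer: 8.6/0.89 = 9.6629
  zinc oxide: 7.9/5.6 = 1.4107
Sum of volumes = 116.8571
SG = 146.1 / 116.8571 = 1.25

SG = 1.25


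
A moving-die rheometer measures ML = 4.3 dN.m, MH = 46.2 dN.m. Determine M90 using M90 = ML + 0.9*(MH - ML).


M90 = ML + 0.9 * (MH - ML)
M90 = 4.3 + 0.9 * (46.2 - 4.3)
M90 = 4.3 + 0.9 * 41.9
M90 = 42.01 dN.m

42.01 dN.m


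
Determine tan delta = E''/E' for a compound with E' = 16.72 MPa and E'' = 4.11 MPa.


tan delta = E'' / E'
= 4.11 / 16.72
= 0.2458

tan delta = 0.2458


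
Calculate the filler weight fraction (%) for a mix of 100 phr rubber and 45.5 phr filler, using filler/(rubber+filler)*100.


Filler % = filler / (rubber + filler) * 100
= 45.5 / (100 + 45.5) * 100
= 45.5 / 145.5 * 100
= 31.27%

31.27%


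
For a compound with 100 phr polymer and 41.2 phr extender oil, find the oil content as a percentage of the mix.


Oil % = oil / (100 + oil) * 100
= 41.2 / (100 + 41.2) * 100
= 41.2 / 141.2 * 100
= 29.18%

29.18%


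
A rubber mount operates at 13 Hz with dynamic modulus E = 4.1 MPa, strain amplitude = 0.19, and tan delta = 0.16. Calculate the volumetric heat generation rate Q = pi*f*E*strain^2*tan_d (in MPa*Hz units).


Q = pi * f * E * strain^2 * tan_d
= pi * 13 * 4.1 * 0.19^2 * 0.16
= pi * 13 * 4.1 * 0.0361 * 0.16
= 0.9672

Q = 0.9672


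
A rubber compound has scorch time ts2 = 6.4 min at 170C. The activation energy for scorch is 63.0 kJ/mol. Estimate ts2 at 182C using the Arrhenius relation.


Convert temperatures: T1 = 170 + 273.15 = 443.15 K, T2 = 182 + 273.15 = 455.15 K
ts2_new = 6.4 * exp(63000 / 8.314 * (1/455.15 - 1/443.15))
1/T2 - 1/T1 = -5.9494e-05
ts2_new = 4.08 min

4.08 min


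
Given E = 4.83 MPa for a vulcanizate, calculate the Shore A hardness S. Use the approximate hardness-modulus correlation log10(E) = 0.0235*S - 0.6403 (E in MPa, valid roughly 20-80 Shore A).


log10(E) = 0.0235*S - 0.6403  =>  S = (log10(E) + 0.6403) / 0.0235
log10(4.83) = 0.683947
S = (0.683947 + 0.6403) / 0.0235 = 1.324247 / 0.0235
S = 56.4

Shore A = 56.4


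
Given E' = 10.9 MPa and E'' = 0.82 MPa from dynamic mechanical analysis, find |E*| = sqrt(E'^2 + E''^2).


|E*| = sqrt(E'^2 + E''^2)
= sqrt(10.9^2 + 0.82^2)
= sqrt(118.8100 + 0.6724)
= 10.931 MPa

10.931 MPa


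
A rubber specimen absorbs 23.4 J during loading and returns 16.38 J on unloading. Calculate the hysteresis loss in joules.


Hysteresis loss = loading - unloading
= 23.4 - 16.38
= 7.02 J

7.02 J


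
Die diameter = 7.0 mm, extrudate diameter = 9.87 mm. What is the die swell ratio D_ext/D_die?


Die swell ratio = D_extrudate / D_die
= 9.87 / 7.0
= 1.41

Die swell = 1.41


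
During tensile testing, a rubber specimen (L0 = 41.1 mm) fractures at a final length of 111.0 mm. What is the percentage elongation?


Elongation = (Lf - L0) / L0 * 100
= (111.0 - 41.1) / 41.1 * 100
= 69.9 / 41.1 * 100
= 170.1%

170.1%


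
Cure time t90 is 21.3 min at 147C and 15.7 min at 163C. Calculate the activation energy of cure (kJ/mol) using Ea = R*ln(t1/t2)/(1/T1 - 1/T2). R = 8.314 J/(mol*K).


T1 = 420.15 K, T2 = 436.15 K
1/T1 - 1/T2 = 8.7313e-05
ln(t1/t2) = ln(21.3/15.7) = 0.3050
Ea = 8.314 * 0.3050 / 8.7313e-05 = 29046.6552 J/mol
Ea = 29.05 kJ/mol

29.05 kJ/mol


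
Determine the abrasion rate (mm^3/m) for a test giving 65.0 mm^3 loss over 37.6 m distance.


Rate = volume_loss / distance
= 65.0 / 37.6
= 1.729 mm^3/m

1.729 mm^3/m


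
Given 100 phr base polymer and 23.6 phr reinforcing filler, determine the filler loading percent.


Filler % = filler / (rubber + filler) * 100
= 23.6 / (100 + 23.6) * 100
= 23.6 / 123.6 * 100
= 19.09%

19.09%


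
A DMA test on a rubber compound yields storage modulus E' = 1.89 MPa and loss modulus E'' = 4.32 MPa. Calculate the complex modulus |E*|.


|E*| = sqrt(E'^2 + E''^2)
= sqrt(1.89^2 + 4.32^2)
= sqrt(3.5721 + 18.6624)
= 4.715 MPa

4.715 MPa


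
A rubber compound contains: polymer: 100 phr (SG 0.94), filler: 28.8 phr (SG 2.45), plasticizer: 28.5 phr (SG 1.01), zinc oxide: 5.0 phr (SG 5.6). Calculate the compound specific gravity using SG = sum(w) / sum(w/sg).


Sum of weights = 162.3
Volume contributions:
  polymer: 100/0.94 = 106.3830
  filler: 28.8/2.45 = 11.7551
  plasticizer: 28.5/1.01 = 28.2178
  zinc oxide: 5.0/5.6 = 0.8929
Sum of volumes = 147.2488
SG = 162.3 / 147.2488 = 1.102

SG = 1.102


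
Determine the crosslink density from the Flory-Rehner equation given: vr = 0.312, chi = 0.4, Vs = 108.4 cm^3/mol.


ln(1 - vr) = ln(1 - 0.312) = -0.3740
Numerator = -((-0.3740) + 0.312 + 0.4 * 0.312^2) = 0.0230
Denominator = 108.4 * (0.312^(1/3) - 0.312/2) = 56.6111
nu = 0.0230 / 56.6111 = 4.0679e-04 mol/cm^3

4.0679e-04 mol/cm^3


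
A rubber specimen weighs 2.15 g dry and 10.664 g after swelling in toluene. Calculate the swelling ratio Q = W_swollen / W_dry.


Q = W_swollen / W_dry
Q = 10.664 / 2.15
Q = 4.96

Q = 4.96


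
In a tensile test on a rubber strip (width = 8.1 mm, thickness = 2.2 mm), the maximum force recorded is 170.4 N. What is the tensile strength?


Area = width * thickness = 8.1 * 2.2 = 17.82 mm^2
TS = force / area = 170.4 / 17.82 = 9.56 MPa

9.56 MPa


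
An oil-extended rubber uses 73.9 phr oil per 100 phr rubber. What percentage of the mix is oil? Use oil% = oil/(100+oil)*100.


Oil % = oil / (100 + oil) * 100
= 73.9 / (100 + 73.9) * 100
= 73.9 / 173.9 * 100
= 42.5%

42.5%


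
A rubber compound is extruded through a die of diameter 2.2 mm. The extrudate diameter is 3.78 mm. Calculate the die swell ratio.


Die swell ratio = D_extrudate / D_die
= 3.78 / 2.2
= 1.718

Die swell = 1.718


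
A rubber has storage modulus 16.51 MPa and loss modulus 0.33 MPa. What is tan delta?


tan delta = E'' / E'
= 0.33 / 16.51
= 0.02

tan delta = 0.02


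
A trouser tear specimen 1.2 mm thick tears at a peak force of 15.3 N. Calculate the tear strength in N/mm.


Tear strength = force / thickness
= 15.3 / 1.2
= 12.75 N/mm

12.75 N/mm


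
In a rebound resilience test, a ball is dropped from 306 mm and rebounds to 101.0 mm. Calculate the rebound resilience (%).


Resilience = h_rebound / h_drop * 100
= 101.0 / 306 * 100
= 33.0%

33.0%


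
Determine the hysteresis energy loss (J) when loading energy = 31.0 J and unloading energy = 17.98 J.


Hysteresis loss = loading - unloading
= 31.0 - 17.98
= 13.02 J

13.02 J


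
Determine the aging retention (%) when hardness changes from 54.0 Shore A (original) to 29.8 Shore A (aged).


Retention = aged / original * 100
= 29.8 / 54.0 * 100
= 55.2%

55.2%


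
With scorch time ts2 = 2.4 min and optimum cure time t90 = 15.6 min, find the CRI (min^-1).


CRI = 100 / (t90 - ts2)
= 100 / (15.6 - 2.4)
= 100 / 13.2
= 7.58 min^-1

7.58 min^-1


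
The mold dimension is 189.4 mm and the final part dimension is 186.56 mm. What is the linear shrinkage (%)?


Shrinkage = (mold - part) / mold * 100
= (189.4 - 186.56) / 189.4 * 100
= 2.84 / 189.4 * 100
= 1.5%

1.5%


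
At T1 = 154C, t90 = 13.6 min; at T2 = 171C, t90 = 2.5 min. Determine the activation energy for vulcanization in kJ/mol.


T1 = 427.15 K, T2 = 444.15 K
1/T1 - 1/T2 = 8.9606e-05
ln(t1/t2) = ln(13.6/2.5) = 1.6938
Ea = 8.314 * 1.6938 / 8.9606e-05 = 157154.9032 J/mol
Ea = 157.15 kJ/mol

157.15 kJ/mol


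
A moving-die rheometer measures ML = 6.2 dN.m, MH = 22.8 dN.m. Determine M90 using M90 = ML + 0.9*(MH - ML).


M90 = ML + 0.9 * (MH - ML)
M90 = 6.2 + 0.9 * (22.8 - 6.2)
M90 = 6.2 + 0.9 * 16.6
M90 = 21.14 dN.m

21.14 dN.m


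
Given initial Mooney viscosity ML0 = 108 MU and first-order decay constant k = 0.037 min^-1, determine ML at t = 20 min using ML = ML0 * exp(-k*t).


ML = ML0 * exp(-k * t)
ML = 108 * exp(-0.037 * 20)
ML = 108 * 0.4771
ML = 51.53 MU

51.53 MU


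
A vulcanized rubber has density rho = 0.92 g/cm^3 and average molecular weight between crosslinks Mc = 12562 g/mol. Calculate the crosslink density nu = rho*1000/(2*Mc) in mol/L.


nu = rho * 1000 / (2 * Mc)
nu = 0.92 * 1000 / (2 * 12562)
nu = 920.0 / 25124
nu = 0.0366 mol/L

0.0366 mol/L


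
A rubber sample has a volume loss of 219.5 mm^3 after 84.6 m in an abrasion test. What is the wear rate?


Rate = volume_loss / distance
= 219.5 / 84.6
= 2.595 mm^3/m

2.595 mm^3/m


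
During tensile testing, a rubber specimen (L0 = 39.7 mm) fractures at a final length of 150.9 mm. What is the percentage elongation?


Elongation = (Lf - L0) / L0 * 100
= (150.9 - 39.7) / 39.7 * 100
= 111.2 / 39.7 * 100
= 280.1%

280.1%


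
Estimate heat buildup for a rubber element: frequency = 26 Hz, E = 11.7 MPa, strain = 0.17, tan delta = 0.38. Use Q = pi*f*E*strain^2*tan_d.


Q = pi * f * E * strain^2 * tan_d
= pi * 26 * 11.7 * 0.17^2 * 0.38
= pi * 26 * 11.7 * 0.0289 * 0.38
= 10.4952

Q = 10.4952


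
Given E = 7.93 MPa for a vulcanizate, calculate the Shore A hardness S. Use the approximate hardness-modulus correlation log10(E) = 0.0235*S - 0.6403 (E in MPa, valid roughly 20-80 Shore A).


log10(E) = 0.0235*S - 0.6403  =>  S = (log10(E) + 0.6403) / 0.0235
log10(7.93) = 0.899273
S = (0.899273 + 0.6403) / 0.0235 = 1.539573 / 0.0235
S = 65.5

Shore A = 65.5


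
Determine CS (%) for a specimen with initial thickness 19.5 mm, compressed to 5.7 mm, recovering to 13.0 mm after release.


CS = (t0 - recovered) / (t0 - ts) * 100
= (19.5 - 13.0) / (19.5 - 5.7) * 100
= 6.5 / 13.8 * 100
= 47.1%

47.1%


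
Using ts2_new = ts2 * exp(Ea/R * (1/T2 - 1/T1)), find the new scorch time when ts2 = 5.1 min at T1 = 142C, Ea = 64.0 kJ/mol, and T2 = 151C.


Convert temperatures: T1 = 142 + 273.15 = 415.15 K, T2 = 151 + 273.15 = 424.15 K
ts2_new = 5.1 * exp(64000 / 8.314 * (1/424.15 - 1/415.15))
1/T2 - 1/T1 = -5.1111e-05
ts2_new = 3.44 min

3.44 min


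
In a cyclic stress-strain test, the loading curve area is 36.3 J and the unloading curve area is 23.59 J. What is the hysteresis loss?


Hysteresis loss = loading - unloading
= 36.3 - 23.59
= 12.71 J

12.71 J


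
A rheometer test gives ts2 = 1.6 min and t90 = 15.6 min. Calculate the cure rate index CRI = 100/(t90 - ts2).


CRI = 100 / (t90 - ts2)
= 100 / (15.6 - 1.6)
= 100 / 14.0
= 7.14 min^-1

7.14 min^-1


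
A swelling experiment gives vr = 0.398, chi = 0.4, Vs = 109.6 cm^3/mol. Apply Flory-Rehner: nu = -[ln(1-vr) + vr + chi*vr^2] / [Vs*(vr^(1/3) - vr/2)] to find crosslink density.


ln(1 - vr) = ln(1 - 0.398) = -0.5075
Numerator = -((-0.5075) + 0.398 + 0.4 * 0.398^2) = 0.0461
Denominator = 109.6 * (0.398^(1/3) - 0.398/2) = 58.8088
nu = 0.0461 / 58.8088 = 7.8451e-04 mol/cm^3

7.8451e-04 mol/cm^3


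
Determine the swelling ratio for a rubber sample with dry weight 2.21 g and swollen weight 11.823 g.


Q = W_swollen / W_dry
Q = 11.823 / 2.21
Q = 5.35

Q = 5.35


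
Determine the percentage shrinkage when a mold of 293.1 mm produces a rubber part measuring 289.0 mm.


Shrinkage = (mold - part) / mold * 100
= (293.1 - 289.0) / 293.1 * 100
= 4.1 / 293.1 * 100
= 1.4%

1.4%


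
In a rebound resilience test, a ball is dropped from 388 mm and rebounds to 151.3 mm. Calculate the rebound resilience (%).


Resilience = h_rebound / h_drop * 100
= 151.3 / 388 * 100
= 39.0%

39.0%


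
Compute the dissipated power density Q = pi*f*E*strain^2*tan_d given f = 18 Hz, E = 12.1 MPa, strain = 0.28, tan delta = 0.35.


Q = pi * f * E * strain^2 * tan_d
= pi * 18 * 12.1 * 0.28^2 * 0.35
= pi * 18 * 12.1 * 0.0784 * 0.35
= 18.7755

Q = 18.7755


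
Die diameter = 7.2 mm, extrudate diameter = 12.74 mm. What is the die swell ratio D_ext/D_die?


Die swell ratio = D_extrudate / D_die
= 12.74 / 7.2
= 1.769

Die swell = 1.769


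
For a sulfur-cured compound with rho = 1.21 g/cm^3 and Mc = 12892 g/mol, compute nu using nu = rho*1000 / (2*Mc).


nu = rho * 1000 / (2 * Mc)
nu = 1.21 * 1000 / (2 * 12892)
nu = 1210.0 / 25784
nu = 0.0469 mol/L

0.0469 mol/L


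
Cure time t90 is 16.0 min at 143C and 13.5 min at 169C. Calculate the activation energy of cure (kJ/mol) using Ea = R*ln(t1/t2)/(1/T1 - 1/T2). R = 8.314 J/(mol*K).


T1 = 416.15 K, T2 = 442.15 K
1/T1 - 1/T2 = 1.4130e-04
ln(t1/t2) = ln(16.0/13.5) = 0.1699
Ea = 8.314 * 0.1699 / 1.4130e-04 = 9996.4804 J/mol
Ea = 10.0 kJ/mol

10.0 kJ/mol


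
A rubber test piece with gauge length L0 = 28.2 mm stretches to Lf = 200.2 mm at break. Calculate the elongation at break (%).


Elongation = (Lf - L0) / L0 * 100
= (200.2 - 28.2) / 28.2 * 100
= 172.0 / 28.2 * 100
= 609.9%

609.9%


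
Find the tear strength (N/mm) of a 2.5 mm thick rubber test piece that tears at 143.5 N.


Tear strength = force / thickness
= 143.5 / 2.5
= 57.4 N/mm

57.4 N/mm


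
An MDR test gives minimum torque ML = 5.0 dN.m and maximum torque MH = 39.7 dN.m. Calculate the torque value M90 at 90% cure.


M90 = ML + 0.9 * (MH - ML)
M90 = 5.0 + 0.9 * (39.7 - 5.0)
M90 = 5.0 + 0.9 * 34.7
M90 = 36.23 dN.m

36.23 dN.m


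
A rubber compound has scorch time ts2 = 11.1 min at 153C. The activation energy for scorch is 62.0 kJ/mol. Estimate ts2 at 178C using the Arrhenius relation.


Convert temperatures: T1 = 153 + 273.15 = 426.15 K, T2 = 178 + 273.15 = 451.15 K
ts2_new = 11.1 * exp(62000 / 8.314 * (1/451.15 - 1/426.15))
1/T2 - 1/T1 = -1.3003e-04
ts2_new = 4.21 min

4.21 min


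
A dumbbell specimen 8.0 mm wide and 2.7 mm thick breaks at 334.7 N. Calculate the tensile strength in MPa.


Area = width * thickness = 8.0 * 2.7 = 21.6 mm^2
TS = force / area = 334.7 / 21.6 = 15.5 MPa

15.5 MPa


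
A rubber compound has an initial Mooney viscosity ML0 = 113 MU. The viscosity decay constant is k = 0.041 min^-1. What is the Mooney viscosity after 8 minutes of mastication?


ML = ML0 * exp(-k * t)
ML = 113 * exp(-0.041 * 8)
ML = 113 * 0.7204
ML = 81.4 MU

81.4 MU


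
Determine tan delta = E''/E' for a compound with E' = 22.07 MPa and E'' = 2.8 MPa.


tan delta = E'' / E'
= 2.8 / 22.07
= 0.1269

tan delta = 0.1269


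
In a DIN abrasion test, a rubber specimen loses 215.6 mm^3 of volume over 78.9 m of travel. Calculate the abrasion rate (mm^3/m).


Rate = volume_loss / distance
= 215.6 / 78.9
= 2.733 mm^3/m

2.733 mm^3/m


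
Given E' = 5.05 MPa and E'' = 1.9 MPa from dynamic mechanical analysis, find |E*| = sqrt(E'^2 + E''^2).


|E*| = sqrt(E'^2 + E''^2)
= sqrt(5.05^2 + 1.9^2)
= sqrt(25.5025 + 3.6100)
= 5.396 MPa

5.396 MPa


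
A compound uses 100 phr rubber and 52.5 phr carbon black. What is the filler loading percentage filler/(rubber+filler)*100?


Filler % = filler / (rubber + filler) * 100
= 52.5 / (100 + 52.5) * 100
= 52.5 / 152.5 * 100
= 34.43%

34.43%


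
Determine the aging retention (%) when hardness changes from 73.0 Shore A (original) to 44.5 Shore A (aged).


Retention = aged / original * 100
= 44.5 / 73.0 * 100
= 61.0%

61.0%


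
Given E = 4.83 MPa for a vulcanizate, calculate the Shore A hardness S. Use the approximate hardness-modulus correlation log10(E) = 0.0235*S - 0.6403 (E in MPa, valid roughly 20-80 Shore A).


log10(E) = 0.0235*S - 0.6403  =>  S = (log10(E) + 0.6403) / 0.0235
log10(4.83) = 0.683947
S = (0.683947 + 0.6403) / 0.0235 = 1.324247 / 0.0235
S = 56.4

Shore A = 56.4


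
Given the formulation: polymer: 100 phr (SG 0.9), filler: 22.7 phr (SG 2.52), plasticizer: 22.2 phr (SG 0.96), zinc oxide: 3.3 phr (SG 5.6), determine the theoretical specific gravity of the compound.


Sum of weights = 148.2
Volume contributions:
  polymer: 100/0.9 = 111.1111
  filler: 22.7/2.52 = 9.0079
  plasticizer: 22.2/0.96 = 23.1250
  zinc oxide: 3.3/5.6 = 0.5893
Sum of volumes = 143.8333
SG = 148.2 / 143.8333 = 1.03

SG = 1.03


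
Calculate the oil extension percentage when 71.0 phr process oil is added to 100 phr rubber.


Oil % = oil / (100 + oil) * 100
= 71.0 / (100 + 71.0) * 100
= 71.0 / 171.0 * 100
= 41.52%

41.52%


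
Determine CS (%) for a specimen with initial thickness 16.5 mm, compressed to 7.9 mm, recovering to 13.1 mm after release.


CS = (t0 - recovered) / (t0 - ts) * 100
= (16.5 - 13.1) / (16.5 - 7.9) * 100
= 3.4 / 8.6 * 100
= 39.5%

39.5%


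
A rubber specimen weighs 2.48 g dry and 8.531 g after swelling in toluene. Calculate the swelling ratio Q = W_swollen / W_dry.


Q = W_swollen / W_dry
Q = 8.531 / 2.48
Q = 3.44

Q = 3.44


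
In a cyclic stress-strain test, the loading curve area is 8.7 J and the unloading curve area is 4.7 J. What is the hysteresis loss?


Hysteresis loss = loading - unloading
= 8.7 - 4.7
= 4.0 J

4.0 J


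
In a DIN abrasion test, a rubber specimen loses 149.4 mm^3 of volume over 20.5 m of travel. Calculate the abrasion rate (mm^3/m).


Rate = volume_loss / distance
= 149.4 / 20.5
= 7.288 mm^3/m

7.288 mm^3/m


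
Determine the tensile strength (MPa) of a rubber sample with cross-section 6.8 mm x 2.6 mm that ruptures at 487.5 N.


Area = width * thickness = 6.8 * 2.6 = 17.68 mm^2
TS = force / area = 487.5 / 17.68 = 27.57 MPa

27.57 MPa


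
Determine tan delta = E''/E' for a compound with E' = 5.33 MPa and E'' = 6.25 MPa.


tan delta = E'' / E'
= 6.25 / 5.33
= 1.1726

tan delta = 1.1726


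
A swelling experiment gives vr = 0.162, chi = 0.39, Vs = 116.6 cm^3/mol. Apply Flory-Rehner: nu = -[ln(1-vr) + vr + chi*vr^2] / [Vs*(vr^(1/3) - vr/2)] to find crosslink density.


ln(1 - vr) = ln(1 - 0.162) = -0.1767
Numerator = -((-0.1767) + 0.162 + 0.39 * 0.162^2) = 0.0045
Denominator = 116.6 * (0.162^(1/3) - 0.162/2) = 54.1183
nu = 0.0045 / 54.1183 = 8.3189e-05 mol/cm^3

8.3189e-05 mol/cm^3


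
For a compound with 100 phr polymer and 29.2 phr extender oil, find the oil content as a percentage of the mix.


Oil % = oil / (100 + oil) * 100
= 29.2 / (100 + 29.2) * 100
= 29.2 / 129.2 * 100
= 22.6%

22.6%


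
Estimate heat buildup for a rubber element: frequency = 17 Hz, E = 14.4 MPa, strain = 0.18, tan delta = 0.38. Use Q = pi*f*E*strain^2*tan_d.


Q = pi * f * E * strain^2 * tan_d
= pi * 17 * 14.4 * 0.18^2 * 0.38
= pi * 17 * 14.4 * 0.0324 * 0.38
= 9.4687

Q = 9.4687


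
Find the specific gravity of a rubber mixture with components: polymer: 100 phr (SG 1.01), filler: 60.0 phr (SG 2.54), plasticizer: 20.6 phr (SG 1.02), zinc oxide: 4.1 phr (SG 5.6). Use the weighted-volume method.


Sum of weights = 184.7
Volume contributions:
  polymer: 100/1.01 = 99.0099
  filler: 60.0/2.54 = 23.6220
  plasticizer: 20.6/1.02 = 20.1961
  zinc oxide: 4.1/5.6 = 0.7321
Sum of volumes = 143.5602
SG = 184.7 / 143.5602 = 1.287

SG = 1.287


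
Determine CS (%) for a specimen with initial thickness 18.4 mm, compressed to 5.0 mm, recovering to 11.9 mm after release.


CS = (t0 - recovered) / (t0 - ts) * 100
= (18.4 - 11.9) / (18.4 - 5.0) * 100
= 6.5 / 13.4 * 100
= 48.5%

48.5%


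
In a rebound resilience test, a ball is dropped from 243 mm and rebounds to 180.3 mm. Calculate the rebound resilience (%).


Resilience = h_rebound / h_drop * 100
= 180.3 / 243 * 100
= 74.2%

74.2%


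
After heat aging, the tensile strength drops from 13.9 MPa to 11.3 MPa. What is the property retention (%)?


Retention = aged / original * 100
= 11.3 / 13.9 * 100
= 81.3%

81.3%


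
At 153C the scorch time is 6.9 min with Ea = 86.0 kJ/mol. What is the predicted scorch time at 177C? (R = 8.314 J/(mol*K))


Convert temperatures: T1 = 153 + 273.15 = 426.15 K, T2 = 177 + 273.15 = 450.15 K
ts2_new = 6.9 * exp(86000 / 8.314 * (1/450.15 - 1/426.15))
1/T2 - 1/T1 = -1.2511e-04
ts2_new = 1.89 min

1.89 min


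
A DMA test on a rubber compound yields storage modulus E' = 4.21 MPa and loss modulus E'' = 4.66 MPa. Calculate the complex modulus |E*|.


|E*| = sqrt(E'^2 + E''^2)
= sqrt(4.21^2 + 4.66^2)
= sqrt(17.7241 + 21.7156)
= 6.28 MPa

6.28 MPa


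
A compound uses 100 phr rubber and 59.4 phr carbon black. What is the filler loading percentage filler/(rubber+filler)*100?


Filler % = filler / (rubber + filler) * 100
= 59.4 / (100 + 59.4) * 100
= 59.4 / 159.4 * 100
= 37.26%

37.26%


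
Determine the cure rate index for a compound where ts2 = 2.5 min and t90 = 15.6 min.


CRI = 100 / (t90 - ts2)
= 100 / (15.6 - 2.5)
= 100 / 13.1
= 7.63 min^-1

7.63 min^-1


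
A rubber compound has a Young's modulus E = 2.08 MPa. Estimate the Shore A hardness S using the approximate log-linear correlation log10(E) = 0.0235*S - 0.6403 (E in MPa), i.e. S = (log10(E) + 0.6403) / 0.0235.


log10(E) = 0.0235*S - 0.6403  =>  S = (log10(E) + 0.6403) / 0.0235
log10(2.08) = 0.318063
S = (0.318063 + 0.6403) / 0.0235 = 0.958363 / 0.0235
S = 40.8

Shore A = 40.8


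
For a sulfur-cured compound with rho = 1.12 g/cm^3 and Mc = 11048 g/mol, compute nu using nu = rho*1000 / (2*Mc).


nu = rho * 1000 / (2 * Mc)
nu = 1.12 * 1000 / (2 * 11048)
nu = 1120.0 / 22096
nu = 0.0507 mol/L

0.0507 mol/L


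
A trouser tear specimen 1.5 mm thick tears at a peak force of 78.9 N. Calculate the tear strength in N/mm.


Tear strength = force / thickness
= 78.9 / 1.5
= 52.6 N/mm

52.6 N/mm


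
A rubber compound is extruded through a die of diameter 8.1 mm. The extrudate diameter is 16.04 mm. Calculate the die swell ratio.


Die swell ratio = D_extrudate / D_die
= 16.04 / 8.1
= 1.98

Die swell = 1.98


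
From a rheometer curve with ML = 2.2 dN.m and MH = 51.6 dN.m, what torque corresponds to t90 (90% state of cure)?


M90 = ML + 0.9 * (MH - ML)
M90 = 2.2 + 0.9 * (51.6 - 2.2)
M90 = 2.2 + 0.9 * 49.4
M90 = 46.66 dN.m

46.66 dN.m


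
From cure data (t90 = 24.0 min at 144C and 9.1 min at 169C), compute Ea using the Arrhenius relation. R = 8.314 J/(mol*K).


T1 = 417.15 K, T2 = 442.15 K
1/T1 - 1/T2 = 1.3554e-04
ln(t1/t2) = ln(24.0/9.1) = 0.9698
Ea = 8.314 * 0.9698 / 1.3554e-04 = 59484.6418 J/mol
Ea = 59.48 kJ/mol

59.48 kJ/mol


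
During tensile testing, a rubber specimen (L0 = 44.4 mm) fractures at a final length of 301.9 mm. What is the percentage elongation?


Elongation = (Lf - L0) / L0 * 100
= (301.9 - 44.4) / 44.4 * 100
= 257.5 / 44.4 * 100
= 580.0%

580.0%


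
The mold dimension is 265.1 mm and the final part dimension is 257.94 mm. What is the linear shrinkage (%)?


Shrinkage = (mold - part) / mold * 100
= (265.1 - 257.94) / 265.1 * 100
= 7.16 / 265.1 * 100
= 2.7%

2.7%


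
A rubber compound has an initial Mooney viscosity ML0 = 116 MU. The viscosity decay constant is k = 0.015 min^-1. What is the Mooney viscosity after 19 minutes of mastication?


ML = ML0 * exp(-k * t)
ML = 116 * exp(-0.015 * 19)
ML = 116 * 0.7520
ML = 87.23 MU

87.23 MU


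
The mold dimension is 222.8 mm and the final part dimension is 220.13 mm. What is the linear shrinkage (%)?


Shrinkage = (mold - part) / mold * 100
= (222.8 - 220.13) / 222.8 * 100
= 2.67 / 222.8 * 100
= 1.2%

1.2%


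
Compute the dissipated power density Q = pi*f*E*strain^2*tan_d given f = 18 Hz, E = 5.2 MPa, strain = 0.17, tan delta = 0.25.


Q = pi * f * E * strain^2 * tan_d
= pi * 18 * 5.2 * 0.17^2 * 0.25
= pi * 18 * 5.2 * 0.0289 * 0.25
= 2.1245

Q = 2.1245


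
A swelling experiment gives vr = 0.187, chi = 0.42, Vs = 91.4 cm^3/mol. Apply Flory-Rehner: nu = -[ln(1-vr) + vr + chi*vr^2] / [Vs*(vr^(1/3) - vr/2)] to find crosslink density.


ln(1 - vr) = ln(1 - 0.187) = -0.2070
Numerator = -((-0.2070) + 0.187 + 0.42 * 0.187^2) = 0.0053
Denominator = 91.4 * (0.187^(1/3) - 0.187/2) = 43.7210
nu = 0.0053 / 43.7210 = 1.2207e-04 mol/cm^3

1.2207e-04 mol/cm^3


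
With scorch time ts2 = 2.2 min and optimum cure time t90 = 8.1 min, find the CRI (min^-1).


CRI = 100 / (t90 - ts2)
= 100 / (8.1 - 2.2)
= 100 / 5.9
= 16.95 min^-1

16.95 min^-1


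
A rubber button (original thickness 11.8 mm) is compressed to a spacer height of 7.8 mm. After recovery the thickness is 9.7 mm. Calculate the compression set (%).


CS = (t0 - recovered) / (t0 - ts) * 100
= (11.8 - 9.7) / (11.8 - 7.8) * 100
= 2.1 / 4.0 * 100
= 52.5%

52.5%


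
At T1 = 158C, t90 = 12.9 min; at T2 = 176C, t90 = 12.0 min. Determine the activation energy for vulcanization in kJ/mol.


T1 = 431.15 K, T2 = 449.15 K
1/T1 - 1/T2 = 9.2951e-05
ln(t1/t2) = ln(12.9/12.0) = 0.0723
Ea = 8.314 * 0.0723 / 9.2951e-05 = 6468.7401 J/mol
Ea = 6.47 kJ/mol

6.47 kJ/mol


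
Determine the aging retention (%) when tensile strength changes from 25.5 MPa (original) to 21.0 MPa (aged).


Retention = aged / original * 100
= 21.0 / 25.5 * 100
= 82.4%

82.4%


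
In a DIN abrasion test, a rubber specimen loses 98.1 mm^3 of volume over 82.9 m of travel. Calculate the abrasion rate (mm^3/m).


Rate = volume_loss / distance
= 98.1 / 82.9
= 1.183 mm^3/m

1.183 mm^3/m


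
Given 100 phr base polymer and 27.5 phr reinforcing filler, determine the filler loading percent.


Filler % = filler / (rubber + filler) * 100
= 27.5 / (100 + 27.5) * 100
= 27.5 / 127.5 * 100
= 21.57%

21.57%


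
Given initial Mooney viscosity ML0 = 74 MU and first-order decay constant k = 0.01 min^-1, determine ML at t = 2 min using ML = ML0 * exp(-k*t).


ML = ML0 * exp(-k * t)
ML = 74 * exp(-0.01 * 2)
ML = 74 * 0.9802
ML = 72.53 MU

72.53 MU


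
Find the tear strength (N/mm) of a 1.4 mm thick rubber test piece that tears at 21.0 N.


Tear strength = force / thickness
= 21.0 / 1.4
= 15.0 N/mm

15.0 N/mm


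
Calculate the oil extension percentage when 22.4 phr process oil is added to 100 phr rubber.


Oil % = oil / (100 + oil) * 100
= 22.4 / (100 + 22.4) * 100
= 22.4 / 122.4 * 100
= 18.3%

18.3%


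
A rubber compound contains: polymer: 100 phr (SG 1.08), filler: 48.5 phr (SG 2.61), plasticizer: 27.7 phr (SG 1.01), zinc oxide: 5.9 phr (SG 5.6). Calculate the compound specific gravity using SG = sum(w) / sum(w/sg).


Sum of weights = 182.1
Volume contributions:
  polymer: 100/1.08 = 92.5926
  filler: 48.5/2.61 = 18.5824
  plasticizer: 27.7/1.01 = 27.4257
  zinc oxide: 5.9/5.6 = 1.0536
Sum of volumes = 139.6543
SG = 182.1 / 139.6543 = 1.304

SG = 1.304


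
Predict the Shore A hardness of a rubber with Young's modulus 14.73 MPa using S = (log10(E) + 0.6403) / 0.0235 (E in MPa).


log10(E) = 0.0235*S - 0.6403  =>  S = (log10(E) + 0.6403) / 0.0235
log10(14.73) = 1.168203
S = (1.168203 + 0.6403) / 0.0235 = 1.808503 / 0.0235
S = 77.0

Shore A = 77.0


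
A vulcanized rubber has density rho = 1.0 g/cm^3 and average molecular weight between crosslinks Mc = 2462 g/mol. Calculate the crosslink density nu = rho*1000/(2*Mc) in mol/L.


nu = rho * 1000 / (2 * Mc)
nu = 1.0 * 1000 / (2 * 2462)
nu = 1000.0 / 4924
nu = 0.2031 mol/L

0.2031 mol/L


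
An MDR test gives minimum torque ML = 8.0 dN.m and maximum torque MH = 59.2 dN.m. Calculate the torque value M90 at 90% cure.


M90 = ML + 0.9 * (MH - ML)
M90 = 8.0 + 0.9 * (59.2 - 8.0)
M90 = 8.0 + 0.9 * 51.2
M90 = 54.08 dN.m

54.08 dN.m


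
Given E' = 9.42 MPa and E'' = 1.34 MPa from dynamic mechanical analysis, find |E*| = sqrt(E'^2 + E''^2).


|E*| = sqrt(E'^2 + E''^2)
= sqrt(9.42^2 + 1.34^2)
= sqrt(88.7364 + 1.7956)
= 9.515 MPa

9.515 MPa


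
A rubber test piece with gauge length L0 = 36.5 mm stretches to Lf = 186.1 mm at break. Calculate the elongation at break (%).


Elongation = (Lf - L0) / L0 * 100
= (186.1 - 36.5) / 36.5 * 100
= 149.6 / 36.5 * 100
= 409.9%

409.9%


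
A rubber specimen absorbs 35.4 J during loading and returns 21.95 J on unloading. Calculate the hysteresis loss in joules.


Hysteresis loss = loading - unloading
= 35.4 - 21.95
= 13.45 J

13.45 J


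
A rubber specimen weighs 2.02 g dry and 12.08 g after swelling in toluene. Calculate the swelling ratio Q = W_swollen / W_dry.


Q = W_swollen / W_dry
Q = 12.08 / 2.02
Q = 5.98

Q = 5.98


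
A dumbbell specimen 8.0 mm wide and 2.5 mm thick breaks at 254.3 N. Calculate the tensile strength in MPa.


Area = width * thickness = 8.0 * 2.5 = 20.0 mm^2
TS = force / area = 254.3 / 20.0 = 12.71 MPa

12.71 MPa


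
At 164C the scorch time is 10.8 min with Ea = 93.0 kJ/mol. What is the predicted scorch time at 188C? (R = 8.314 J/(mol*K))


Convert temperatures: T1 = 164 + 273.15 = 437.15 K, T2 = 188 + 273.15 = 461.15 K
ts2_new = 10.8 * exp(93000 / 8.314 * (1/461.15 - 1/437.15))
1/T2 - 1/T1 = -1.1905e-04
ts2_new = 2.85 min

2.85 min


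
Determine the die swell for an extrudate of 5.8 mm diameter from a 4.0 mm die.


Die swell ratio = D_extrudate / D_die
= 5.8 / 4.0
= 1.45

Die swell = 1.45


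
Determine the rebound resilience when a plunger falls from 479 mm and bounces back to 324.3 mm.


Resilience = h_rebound / h_drop * 100
= 324.3 / 479 * 100
= 67.7%

67.7%


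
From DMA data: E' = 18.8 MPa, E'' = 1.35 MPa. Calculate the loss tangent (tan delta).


tan delta = E'' / E'
= 1.35 / 18.8
= 0.0718

tan delta = 0.0718


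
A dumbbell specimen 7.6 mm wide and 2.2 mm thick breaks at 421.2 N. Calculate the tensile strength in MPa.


Area = width * thickness = 7.6 * 2.2 = 16.72 mm^2
TS = force / area = 421.2 / 16.72 = 25.19 MPa

25.19 MPa


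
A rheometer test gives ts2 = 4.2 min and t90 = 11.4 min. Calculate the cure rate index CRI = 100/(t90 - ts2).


CRI = 100 / (t90 - ts2)
= 100 / (11.4 - 4.2)
= 100 / 7.2
= 13.89 min^-1

13.89 min^-1


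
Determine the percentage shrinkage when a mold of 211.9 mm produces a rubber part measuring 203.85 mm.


Shrinkage = (mold - part) / mold * 100
= (211.9 - 203.85) / 211.9 * 100
= 8.05 / 211.9 * 100
= 3.8%

3.8%


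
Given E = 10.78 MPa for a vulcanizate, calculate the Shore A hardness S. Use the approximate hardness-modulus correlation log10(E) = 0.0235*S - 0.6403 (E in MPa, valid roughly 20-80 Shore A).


log10(E) = 0.0235*S - 0.6403  =>  S = (log10(E) + 0.6403) / 0.0235
log10(10.78) = 1.032619
S = (1.032619 + 0.6403) / 0.0235 = 1.672919 / 0.0235
S = 71.2

Shore A = 71.2


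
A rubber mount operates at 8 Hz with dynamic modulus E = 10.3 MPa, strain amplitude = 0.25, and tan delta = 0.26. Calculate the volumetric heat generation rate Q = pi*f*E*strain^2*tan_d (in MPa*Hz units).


Q = pi * f * E * strain^2 * tan_d
= pi * 8 * 10.3 * 0.25^2 * 0.26
= pi * 8 * 10.3 * 0.0625 * 0.26
= 4.2066

Q = 4.2066


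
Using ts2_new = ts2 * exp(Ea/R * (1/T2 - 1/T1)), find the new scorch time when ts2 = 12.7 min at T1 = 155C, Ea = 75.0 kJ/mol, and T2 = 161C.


Convert temperatures: T1 = 155 + 273.15 = 428.15 K, T2 = 161 + 273.15 = 434.15 K
ts2_new = 12.7 * exp(75000 / 8.314 * (1/434.15 - 1/428.15))
1/T2 - 1/T1 = -3.2279e-05
ts2_new = 9.49 min

9.49 min


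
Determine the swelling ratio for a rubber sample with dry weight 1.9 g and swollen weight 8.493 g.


Q = W_swollen / W_dry
Q = 8.493 / 1.9
Q = 4.47

Q = 4.47


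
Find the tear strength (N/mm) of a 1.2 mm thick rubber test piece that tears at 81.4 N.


Tear strength = force / thickness
= 81.4 / 1.2
= 67.83 N/mm

67.83 N/mm


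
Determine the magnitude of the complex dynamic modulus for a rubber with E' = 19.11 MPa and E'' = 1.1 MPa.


|E*| = sqrt(E'^2 + E''^2)
= sqrt(19.11^2 + 1.1^2)
= sqrt(365.1921 + 1.2100)
= 19.142 MPa

19.142 MPa


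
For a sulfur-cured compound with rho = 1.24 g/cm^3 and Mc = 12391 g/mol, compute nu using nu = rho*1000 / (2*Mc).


nu = rho * 1000 / (2 * Mc)
nu = 1.24 * 1000 / (2 * 12391)
nu = 1240.0 / 24782
nu = 0.0500 mol/L

0.0500 mol/L


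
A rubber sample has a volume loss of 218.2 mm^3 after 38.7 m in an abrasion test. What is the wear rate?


Rate = volume_loss / distance
= 218.2 / 38.7
= 5.638 mm^3/m

5.638 mm^3/m


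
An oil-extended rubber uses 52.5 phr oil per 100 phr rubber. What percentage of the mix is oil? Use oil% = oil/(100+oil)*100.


Oil % = oil / (100 + oil) * 100
= 52.5 / (100 + 52.5) * 100
= 52.5 / 152.5 * 100
= 34.43%

34.43%


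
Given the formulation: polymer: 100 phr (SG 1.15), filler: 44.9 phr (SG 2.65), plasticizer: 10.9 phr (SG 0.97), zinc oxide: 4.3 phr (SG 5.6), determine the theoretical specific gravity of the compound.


Sum of weights = 160.1
Volume contributions:
  polymer: 100/1.15 = 86.9565
  filler: 44.9/2.65 = 16.9434
  plasticizer: 10.9/0.97 = 11.2371
  zinc oxide: 4.3/5.6 = 0.7679
Sum of volumes = 115.9049
SG = 160.1 / 115.9049 = 1.381

SG = 1.381


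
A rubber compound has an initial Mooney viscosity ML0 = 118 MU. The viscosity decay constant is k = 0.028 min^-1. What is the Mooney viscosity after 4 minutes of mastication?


ML = ML0 * exp(-k * t)
ML = 118 * exp(-0.028 * 4)
ML = 118 * 0.8940
ML = 105.5 MU

105.5 MU


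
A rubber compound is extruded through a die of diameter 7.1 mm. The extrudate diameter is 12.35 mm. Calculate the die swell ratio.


Die swell ratio = D_extrudate / D_die
= 12.35 / 7.1
= 1.739

Die swell = 1.739


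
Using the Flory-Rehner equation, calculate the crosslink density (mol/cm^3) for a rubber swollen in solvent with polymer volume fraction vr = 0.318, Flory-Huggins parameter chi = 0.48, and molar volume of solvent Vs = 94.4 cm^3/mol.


ln(1 - vr) = ln(1 - 0.318) = -0.3827
Numerator = -((-0.3827) + 0.318 + 0.48 * 0.318^2) = 0.0162
Denominator = 94.4 * (0.318^(1/3) - 0.318/2) = 49.4243
nu = 0.0162 / 49.4243 = 3.2749e-04 mol/cm^3

3.2749e-04 mol/cm^3


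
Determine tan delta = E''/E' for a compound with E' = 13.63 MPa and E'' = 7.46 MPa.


tan delta = E'' / E'
= 7.46 / 13.63
= 0.5473

tan delta = 0.5473


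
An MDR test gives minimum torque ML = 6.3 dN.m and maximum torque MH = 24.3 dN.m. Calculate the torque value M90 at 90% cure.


M90 = ML + 0.9 * (MH - ML)
M90 = 6.3 + 0.9 * (24.3 - 6.3)
M90 = 6.3 + 0.9 * 18.0
M90 = 22.5 dN.m

22.5 dN.m


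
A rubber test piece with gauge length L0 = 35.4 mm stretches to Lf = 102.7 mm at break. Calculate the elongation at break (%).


Elongation = (Lf - L0) / L0 * 100
= (102.7 - 35.4) / 35.4 * 100
= 67.3 / 35.4 * 100
= 190.1%

190.1%


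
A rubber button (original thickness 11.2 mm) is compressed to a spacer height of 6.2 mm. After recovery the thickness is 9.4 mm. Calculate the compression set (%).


CS = (t0 - recovered) / (t0 - ts) * 100
= (11.2 - 9.4) / (11.2 - 6.2) * 100
= 1.8 / 5.0 * 100
= 36.0%

36.0%


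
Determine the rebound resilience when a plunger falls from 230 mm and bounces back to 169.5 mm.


Resilience = h_rebound / h_drop * 100
= 169.5 / 230 * 100
= 73.7%

73.7%


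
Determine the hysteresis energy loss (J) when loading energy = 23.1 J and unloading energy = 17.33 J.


Hysteresis loss = loading - unloading
= 23.1 - 17.33
= 5.77 J

5.77 J


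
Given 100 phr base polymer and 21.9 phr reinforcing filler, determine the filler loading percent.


Filler % = filler / (rubber + filler) * 100
= 21.9 / (100 + 21.9) * 100
= 21.9 / 121.9 * 100
= 17.97%

17.97%


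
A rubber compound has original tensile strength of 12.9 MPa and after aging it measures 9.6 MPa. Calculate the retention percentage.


Retention = aged / original * 100
= 9.6 / 12.9 * 100
= 74.4%

74.4%


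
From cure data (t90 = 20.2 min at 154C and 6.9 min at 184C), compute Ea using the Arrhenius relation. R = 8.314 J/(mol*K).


T1 = 427.15 K, T2 = 457.15 K
1/T1 - 1/T2 = 1.5363e-04
ln(t1/t2) = ln(20.2/6.9) = 1.0742
Ea = 8.314 * 1.0742 / 1.5363e-04 = 58129.6032 J/mol
Ea = 58.13 kJ/mol

58.13 kJ/mol


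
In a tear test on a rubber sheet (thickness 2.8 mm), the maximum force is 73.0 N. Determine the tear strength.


Tear strength = force / thickness
= 73.0 / 2.8
= 26.07 N/mm

26.07 N/mm


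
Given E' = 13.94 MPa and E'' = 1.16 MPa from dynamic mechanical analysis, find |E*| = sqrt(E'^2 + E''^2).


|E*| = sqrt(E'^2 + E''^2)
= sqrt(13.94^2 + 1.16^2)
= sqrt(194.3236 + 1.3456)
= 13.988 MPa

13.988 MPa


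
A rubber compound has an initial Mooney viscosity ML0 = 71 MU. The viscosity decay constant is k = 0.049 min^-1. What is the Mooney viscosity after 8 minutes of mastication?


ML = ML0 * exp(-k * t)
ML = 71 * exp(-0.049 * 8)
ML = 71 * 0.6757
ML = 47.97 MU

47.97 MU
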